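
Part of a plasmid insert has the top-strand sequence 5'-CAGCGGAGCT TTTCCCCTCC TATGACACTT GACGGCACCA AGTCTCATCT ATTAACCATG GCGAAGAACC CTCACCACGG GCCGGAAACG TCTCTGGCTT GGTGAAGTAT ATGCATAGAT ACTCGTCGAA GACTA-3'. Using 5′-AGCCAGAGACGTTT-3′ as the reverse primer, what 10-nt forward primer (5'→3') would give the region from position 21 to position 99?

The reverse primer's reverse complement AAACGTCTCTGGCT matches the template at positions 86–99; the product starts at position 21.
The forward primer is identical to the top strand over positions 21–30: TATGACACTT.

5'-TATGACACTT-3'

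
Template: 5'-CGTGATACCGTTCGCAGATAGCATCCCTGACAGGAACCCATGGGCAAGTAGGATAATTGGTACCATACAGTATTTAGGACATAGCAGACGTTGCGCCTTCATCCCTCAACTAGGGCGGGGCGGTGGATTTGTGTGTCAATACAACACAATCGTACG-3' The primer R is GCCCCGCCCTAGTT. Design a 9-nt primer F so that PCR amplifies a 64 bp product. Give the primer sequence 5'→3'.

5'-TGGTACCAT-3'

The reverse primer's reverse complement AACTAGGGCGGGGC matches the template at positions 108–121, so the product ends at position 121.
A 64 bp product then starts at position 121 − 64 + 1 = 58.
The forward primer is identical to the top strand there: TGGTACCAT.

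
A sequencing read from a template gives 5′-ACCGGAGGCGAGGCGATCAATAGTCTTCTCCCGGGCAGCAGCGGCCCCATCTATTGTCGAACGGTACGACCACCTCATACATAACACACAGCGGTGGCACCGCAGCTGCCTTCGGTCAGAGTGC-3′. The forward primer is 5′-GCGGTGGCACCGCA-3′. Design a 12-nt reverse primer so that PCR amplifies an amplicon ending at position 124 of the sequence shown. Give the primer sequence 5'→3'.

5'-GCACTCTGACCG-3'

The forward primer binds at positions 91–104; the product's 3' end on the top strand is position 124.
The reverse primer anneals to the top strand over positions 113–124, i.e. to CGGTCAGAGTGC.
Its sequence written 5'→3' is the reverse complement: GCACTCTGACCG.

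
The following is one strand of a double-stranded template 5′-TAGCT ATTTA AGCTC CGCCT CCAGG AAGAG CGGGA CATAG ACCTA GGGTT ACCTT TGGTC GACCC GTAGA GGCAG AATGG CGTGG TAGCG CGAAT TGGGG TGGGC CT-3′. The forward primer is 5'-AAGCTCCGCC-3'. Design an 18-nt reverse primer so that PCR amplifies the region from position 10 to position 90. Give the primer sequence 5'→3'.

The product's 3' end on the top strand is position 90.
The reverse primer anneals to the top strand over positions 73–90, i.e. to CAGAATGGCGTGGTAGCG.
Its sequence written 5'→3' is the reverse complement: CGCTACCACGCCATTCTG.

5'-CGCTACCACGCCATTCTG-3'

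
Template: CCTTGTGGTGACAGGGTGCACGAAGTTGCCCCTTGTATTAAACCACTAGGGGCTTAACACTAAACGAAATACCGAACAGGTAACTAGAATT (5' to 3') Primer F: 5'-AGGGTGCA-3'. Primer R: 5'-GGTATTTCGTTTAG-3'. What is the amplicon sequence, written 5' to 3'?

5'-AGGGTGCACGAAGTTGCCCCTTGTATTAAACCACTAGGGGCTTAACACTAAACGAAATACC-3'

Forward primer AGGGTGCA is found on the top strand at positions 13–20.
Reverse complement of the reverse primer: CTAAACGAAATACC. This occurs on the top strand at positions 60–73.
The product is the template from position 13 through 73 (61 bp).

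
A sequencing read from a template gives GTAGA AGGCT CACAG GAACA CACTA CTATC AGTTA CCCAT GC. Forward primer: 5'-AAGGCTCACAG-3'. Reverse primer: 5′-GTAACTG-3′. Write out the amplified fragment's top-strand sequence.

Scanning the template, AAGGCTCACAG occurs at positions 5–15; this primer anneals to the bottom strand there with its 3' end pointing downstream.
Taking the reverse complement of GTAACTG gives CAGTTAC, found at positions 30–36 on the template; the primer anneals here to the top strand with its 3' end pointing upstream.
The product is the template from position 5 through 36 (32 bp).

5'-AAGGCTCACAGGAACACACTACTATCAGTTAC-3'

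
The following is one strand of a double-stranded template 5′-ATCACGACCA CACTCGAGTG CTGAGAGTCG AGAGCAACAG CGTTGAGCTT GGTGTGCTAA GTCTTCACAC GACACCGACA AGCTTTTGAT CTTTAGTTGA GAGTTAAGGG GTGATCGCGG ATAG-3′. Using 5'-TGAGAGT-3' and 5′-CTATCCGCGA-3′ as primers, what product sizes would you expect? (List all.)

The forward primer TGAGAGT matches the top strand at positions 22–28, 98–104.
The reverse primer's reverse complement is TCGCGGATAG, matching at positions 115–124.
Each forward site pairs with the reverse site to give a product ending at position 124: sizes 103, 27 bp.

103 bp, 27 bp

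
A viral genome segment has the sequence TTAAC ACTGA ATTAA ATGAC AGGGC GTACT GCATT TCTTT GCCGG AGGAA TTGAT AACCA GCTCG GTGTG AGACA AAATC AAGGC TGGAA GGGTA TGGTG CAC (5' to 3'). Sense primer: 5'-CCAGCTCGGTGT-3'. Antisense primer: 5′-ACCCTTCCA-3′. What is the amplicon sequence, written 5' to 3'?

5'-CCAGCTCGGTGTGAGACAAAATCAAGGCTGGAAGGGT-3'

Forward primer CCAGCTCGGTGT is found on the top strand at positions 58–69.
Reverse complement of the reverse primer: TGGAAGGGT. This occurs on the top strand at positions 86–94.
The product is the template from position 58 through 94 (37 bp).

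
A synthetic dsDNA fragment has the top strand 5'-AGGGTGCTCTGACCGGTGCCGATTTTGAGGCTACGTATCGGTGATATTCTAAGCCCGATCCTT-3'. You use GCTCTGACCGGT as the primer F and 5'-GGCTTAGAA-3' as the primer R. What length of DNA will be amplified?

50 bp

Forward primer GCTCTGACCGGT is found on the top strand at positions 6–17.
Taking the reverse complement of GGCTTAGAA gives TTCTAAGCC, found at positions 47–55 on the template; the primer anneals here to the top strand with its 3' end pointing upstream.
Product length = (reverse-primer end) − (forward-primer start) + 1 = 55 − 6 + 1 = 50 bp.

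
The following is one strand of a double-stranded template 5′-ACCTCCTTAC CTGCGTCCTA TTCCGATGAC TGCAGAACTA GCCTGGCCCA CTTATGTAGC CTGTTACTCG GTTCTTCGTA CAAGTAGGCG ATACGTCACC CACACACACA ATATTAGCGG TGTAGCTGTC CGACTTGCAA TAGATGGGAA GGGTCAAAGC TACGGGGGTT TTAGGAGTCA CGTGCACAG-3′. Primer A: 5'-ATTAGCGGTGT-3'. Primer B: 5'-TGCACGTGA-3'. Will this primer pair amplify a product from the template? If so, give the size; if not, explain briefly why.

Primer A (ATTAGCGGTGT) matches the top strand at positions 113–123; it acts as a forward primer.
Primer B's reverse complement is TCACGTGCA, matching the top strand at positions 178–186; it acts as a reverse primer.
The 3' ends face each other across positions 113–186, giving a 74 bp product.

Yes — a 74 bp product.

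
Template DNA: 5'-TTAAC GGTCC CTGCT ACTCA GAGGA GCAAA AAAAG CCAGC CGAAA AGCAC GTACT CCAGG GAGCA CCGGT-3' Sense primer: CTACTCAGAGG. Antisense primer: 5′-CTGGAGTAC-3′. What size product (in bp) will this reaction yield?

Forward primer CTACTCAGAGG is found on the top strand at positions 14–24.
The reverse primer's reverse complement is GTACTCCAG, which matches the template at positions 51–59.
The product runs from position 14 to position 59, so its length is 59 − 14 + 1 = 46 bp.

46 bp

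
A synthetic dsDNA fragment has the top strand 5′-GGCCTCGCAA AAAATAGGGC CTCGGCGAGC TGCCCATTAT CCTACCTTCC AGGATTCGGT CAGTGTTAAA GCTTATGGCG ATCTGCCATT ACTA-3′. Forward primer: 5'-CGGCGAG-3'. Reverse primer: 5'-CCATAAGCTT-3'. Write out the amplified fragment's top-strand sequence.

5'-CGGCGAGCTGCCCATTATCCTACCTTCCAGGATTCGGTCAGTGTTAAAGCTTATGG-3'

The forward primer matches the template at positions 23–29.
The reverse primer's reverse complement is AAGCTTATGG, which matches the template at positions 69–78.
The product is the template from position 23 through 78 (56 bp).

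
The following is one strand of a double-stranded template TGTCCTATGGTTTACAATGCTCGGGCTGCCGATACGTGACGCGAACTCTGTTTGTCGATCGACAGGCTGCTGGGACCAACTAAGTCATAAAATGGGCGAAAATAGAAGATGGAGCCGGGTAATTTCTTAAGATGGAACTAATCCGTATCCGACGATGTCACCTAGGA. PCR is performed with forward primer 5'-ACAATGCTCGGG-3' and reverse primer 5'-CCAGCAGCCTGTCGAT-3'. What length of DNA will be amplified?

60 bp

Forward primer ACAATGCTCGGG is found on the top strand at positions 14–25.
The reverse primer's reverse complement is ATCGACAGGCTGCTGG, which matches the template at positions 58–73.
Amplicon spans positions 14–73: 60 bp.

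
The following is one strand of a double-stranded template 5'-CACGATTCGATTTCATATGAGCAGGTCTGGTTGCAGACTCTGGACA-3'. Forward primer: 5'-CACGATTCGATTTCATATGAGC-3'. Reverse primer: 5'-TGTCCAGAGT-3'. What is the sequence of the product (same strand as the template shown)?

Scanning the template, CACGATTCGATTTCATATGAGC occurs at positions 1–22; this primer anneals to the bottom strand there with its 3' end pointing downstream.
Reverse complement of the reverse primer: ACTCTGGACA. This occurs on the top strand at positions 37–46.
The product is the template from position 1 through 46 (46 bp).

5'-CACGATTCGATTTCATATGAGCAGGTCTGGTTGCAGACTCTGGACA-3'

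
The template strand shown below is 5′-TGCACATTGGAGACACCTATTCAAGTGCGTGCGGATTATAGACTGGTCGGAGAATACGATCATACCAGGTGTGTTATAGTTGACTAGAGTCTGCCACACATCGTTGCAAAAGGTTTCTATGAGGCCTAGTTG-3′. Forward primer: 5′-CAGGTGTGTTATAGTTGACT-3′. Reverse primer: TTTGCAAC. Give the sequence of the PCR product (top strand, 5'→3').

5'-CAGGTGTGTTATAGTTGACTAGAGTCTGCCACACATCGTTGCAAA-3'

Scanning the template, CAGGTGTGTTATAGTTGACT occurs at positions 66–85; this primer anneals to the bottom strand there with its 3' end pointing downstream.
Reverse complement of the reverse primer: GTTGCAAA. This occurs on the top strand at positions 103–110.
The product is the template from position 66 through 110 (45 bp).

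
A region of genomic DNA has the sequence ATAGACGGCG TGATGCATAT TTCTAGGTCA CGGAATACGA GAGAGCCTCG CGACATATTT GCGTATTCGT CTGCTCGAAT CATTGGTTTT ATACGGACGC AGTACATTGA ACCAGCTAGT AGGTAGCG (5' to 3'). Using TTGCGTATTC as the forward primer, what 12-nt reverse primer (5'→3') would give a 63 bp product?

5'-TACTAGCTGGTT-3'

The forward primer binds at positions 59–68, so a 63 bp product ends at position 59 + 63 − 1 = 121.
The reverse primer anneals to the top strand over positions 110–121, i.e. to AACCAGCTAGTA.
Its sequence written 5'→3' is the reverse complement: TACTAGCTGGTT.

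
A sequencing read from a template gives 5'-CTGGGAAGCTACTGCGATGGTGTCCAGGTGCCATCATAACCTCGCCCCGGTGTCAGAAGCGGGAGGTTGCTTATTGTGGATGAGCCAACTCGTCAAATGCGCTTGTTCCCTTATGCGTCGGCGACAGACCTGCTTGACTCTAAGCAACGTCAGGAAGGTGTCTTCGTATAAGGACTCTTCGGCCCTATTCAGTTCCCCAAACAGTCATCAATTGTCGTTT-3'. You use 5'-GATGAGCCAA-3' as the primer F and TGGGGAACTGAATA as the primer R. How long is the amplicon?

121 bp

Forward primer GATGAGCCAA is found on the top strand at positions 79–88.
The reverse primer's reverse complement is TATTCAGTTCCCCA, which matches the template at positions 186–199.
The product runs from position 79 to position 199, so its length is 199 − 79 + 1 = 121 bp.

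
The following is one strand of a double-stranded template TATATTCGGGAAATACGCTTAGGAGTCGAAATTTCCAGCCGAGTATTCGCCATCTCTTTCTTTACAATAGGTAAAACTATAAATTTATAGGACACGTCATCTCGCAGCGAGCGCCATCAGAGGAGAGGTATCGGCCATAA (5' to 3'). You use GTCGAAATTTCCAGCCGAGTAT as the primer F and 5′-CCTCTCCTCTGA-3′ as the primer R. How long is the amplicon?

The forward primer matches the template at positions 25–46.
The reverse primer's reverse complement is TCAGAGGAGAGG, which matches the template at positions 117–128.
Amplicon spans positions 25–128: 104 bp.

104 bp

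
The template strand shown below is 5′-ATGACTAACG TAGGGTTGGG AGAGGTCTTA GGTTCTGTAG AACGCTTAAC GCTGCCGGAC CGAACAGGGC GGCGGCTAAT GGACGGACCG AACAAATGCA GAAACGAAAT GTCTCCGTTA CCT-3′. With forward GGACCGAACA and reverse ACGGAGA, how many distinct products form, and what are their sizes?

Two products: 62 bp, 34 bp

The forward primer GGACCGAACA matches the top strand at positions 57–66, 85–94.
The reverse primer's reverse complement is TCTCCGT, matching at positions 112–118.
Each forward site pairs with the reverse site to give a product ending at position 118: sizes 62, 34 bp.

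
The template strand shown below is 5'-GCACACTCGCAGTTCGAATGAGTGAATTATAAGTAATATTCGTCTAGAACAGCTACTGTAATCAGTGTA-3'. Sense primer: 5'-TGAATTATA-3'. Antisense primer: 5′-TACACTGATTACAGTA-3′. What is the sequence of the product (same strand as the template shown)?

5'-TGAATTATAAGTAATATTCGTCTAGAACAGCTACTGTAATCAGTGTA-3'

The forward primer matches the template at positions 23–31.
Reverse complement of the reverse primer: TACTGTAATCAGTGTA. This occurs on the top strand at positions 54–69.
The product is the template from position 23 through 69 (47 bp).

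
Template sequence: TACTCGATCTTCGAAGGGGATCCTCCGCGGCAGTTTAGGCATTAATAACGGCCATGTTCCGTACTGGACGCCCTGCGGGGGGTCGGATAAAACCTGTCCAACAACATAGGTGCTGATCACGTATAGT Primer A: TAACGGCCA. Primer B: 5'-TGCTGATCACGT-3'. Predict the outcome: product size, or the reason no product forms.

Primer A (TAACGGCCA) matches the top strand at positions 46–54 (3' end points downstream).
Primer B (TGCTGATCACGT) also matches the top strand directly, at positions 111–122 — its reverse complement ACGTGATCAGCA is not present.
Both primers anneal to the bottom strand with 3' ends pointing the same way, so neither can prime synthesis back toward the other.

No product — both primers anneal to the same strand and extend in the same direction.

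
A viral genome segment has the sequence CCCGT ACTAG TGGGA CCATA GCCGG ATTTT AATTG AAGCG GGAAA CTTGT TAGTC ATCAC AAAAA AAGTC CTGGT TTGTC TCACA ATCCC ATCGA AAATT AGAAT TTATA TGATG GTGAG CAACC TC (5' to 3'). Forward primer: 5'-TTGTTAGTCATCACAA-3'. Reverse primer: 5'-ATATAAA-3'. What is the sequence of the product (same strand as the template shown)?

5'-TTGTTAGTCATCACAAAAAAAGTCCTGGTTTGTCTCACAATCCCATCGAAAATTAGAATTTATAT-3'

Forward primer TTGTTAGTCATCACAA is found on the top strand at positions 47–62.
Reverse complement of the reverse primer: TTTATAT. This occurs on the top strand at positions 105–111.
The product is the template from position 47 through 111 (65 bp).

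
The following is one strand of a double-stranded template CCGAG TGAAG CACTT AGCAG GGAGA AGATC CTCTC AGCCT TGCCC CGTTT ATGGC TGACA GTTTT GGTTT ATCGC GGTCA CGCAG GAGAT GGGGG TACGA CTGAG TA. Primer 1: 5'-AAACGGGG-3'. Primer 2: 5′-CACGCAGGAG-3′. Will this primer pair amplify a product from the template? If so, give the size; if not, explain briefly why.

No product — the primers' 3' ends point away from each other.

Primer 1 (AAACGGGG) has reverse complement CCCCGTTT, which matches the top strand at positions 43–50; primer 1 anneals to the top strand there with its 3' end pointing upstream toward position 43.
Primer 2 (CACGCAGGAG) matches the top strand directly at positions 79–88; it anneals to the bottom strand with its 3' end pointing downstream toward position 88.
The 3' ends diverge (primer 1 extends toward position 1, primer 2 toward position 107), so the primers never converge on a shared product.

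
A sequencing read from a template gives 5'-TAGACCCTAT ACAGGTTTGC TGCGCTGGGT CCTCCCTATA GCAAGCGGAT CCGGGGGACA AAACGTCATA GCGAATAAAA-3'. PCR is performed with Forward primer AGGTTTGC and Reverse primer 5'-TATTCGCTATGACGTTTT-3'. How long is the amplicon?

Forward primer AGGTTTGC is found on the top strand at positions 13–20.
Reverse complement of the reverse primer: AAAACGTCATAGCGAATA. This occurs on the top strand at positions 60–77.
Product length = (reverse-primer end) − (forward-primer start) + 1 = 77 − 13 + 1 = 65 bp.

65 bp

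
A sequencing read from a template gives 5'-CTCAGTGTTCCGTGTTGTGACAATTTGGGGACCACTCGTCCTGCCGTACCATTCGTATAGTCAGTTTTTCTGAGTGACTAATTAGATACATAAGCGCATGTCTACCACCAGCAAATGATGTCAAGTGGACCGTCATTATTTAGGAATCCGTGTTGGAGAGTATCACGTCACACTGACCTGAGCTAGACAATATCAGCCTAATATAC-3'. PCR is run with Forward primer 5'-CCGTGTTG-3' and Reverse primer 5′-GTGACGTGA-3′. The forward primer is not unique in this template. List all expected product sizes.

The forward primer CCGTGTTG matches the top strand at positions 10–17, 148–155.
The reverse primer's reverse complement is TCACGTCAC, matching at positions 163–171.
Each forward site pairs with the reverse site to give a product ending at position 171: sizes 162, 24 bp.

162 bp, 24 bp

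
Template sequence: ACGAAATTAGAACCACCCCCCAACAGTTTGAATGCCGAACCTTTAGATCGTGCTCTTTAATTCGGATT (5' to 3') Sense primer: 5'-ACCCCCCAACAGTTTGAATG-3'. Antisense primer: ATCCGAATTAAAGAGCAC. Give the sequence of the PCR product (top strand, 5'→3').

The forward primer matches the template at positions 15–34.
Taking the reverse complement of ATCCGAATTAAAGAGCAC gives GTGCTCTTTAATTCGGAT, found at positions 50–67 on the template; the primer anneals here to the top strand with its 3' end pointing upstream.
The product is the template from position 15 through 67 (53 bp).

5'-ACCCCCCAACAGTTTGAATGCCGAACCTTTAGATCGTGCTCTTTAATTCGGAT-3'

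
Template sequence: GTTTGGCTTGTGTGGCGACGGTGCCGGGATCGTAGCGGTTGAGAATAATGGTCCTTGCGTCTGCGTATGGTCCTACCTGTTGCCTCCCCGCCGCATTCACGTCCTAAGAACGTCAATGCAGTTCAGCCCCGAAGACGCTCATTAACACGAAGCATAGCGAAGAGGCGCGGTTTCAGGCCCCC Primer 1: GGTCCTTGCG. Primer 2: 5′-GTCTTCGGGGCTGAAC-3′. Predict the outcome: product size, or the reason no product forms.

Primer 1 (GGTCCTTGCG) matches the top strand at positions 50–59; it acts as a forward primer.
Primer 2's reverse complement is GTTCAGCCCCGAAGAC, matching the top strand at positions 121–136; it acts as a reverse primer.
The 3' ends face each other across positions 50–136, giving an 87 bp product.

Yes — an 87 bp product.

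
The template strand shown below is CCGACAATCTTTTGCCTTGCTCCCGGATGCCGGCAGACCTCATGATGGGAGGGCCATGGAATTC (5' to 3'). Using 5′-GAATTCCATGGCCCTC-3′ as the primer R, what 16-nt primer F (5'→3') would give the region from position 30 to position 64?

The reverse primer's reverse complement GAGGGCCATGGAATTC matches the template at positions 49–64; the product starts at position 30.
The forward primer is identical to the top strand over positions 30–45: CCGGCAGACCTCATGA.

5'-CCGGCAGACCTCATGA-3'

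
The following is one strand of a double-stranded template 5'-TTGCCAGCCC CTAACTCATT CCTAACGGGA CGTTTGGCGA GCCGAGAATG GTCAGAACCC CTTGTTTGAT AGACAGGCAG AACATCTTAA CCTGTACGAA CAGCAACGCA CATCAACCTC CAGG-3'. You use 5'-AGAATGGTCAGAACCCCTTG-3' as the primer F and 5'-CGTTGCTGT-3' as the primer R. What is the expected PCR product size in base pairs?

64 bp

Scanning the template, AGAATGGTCAGAACCCCTTG occurs at positions 45–64; this primer anneals to the bottom strand there with its 3' end pointing downstream.
The reverse primer's reverse complement is ACAGCAACG, which matches the template at positions 100–108.
Product length = (reverse-primer end) − (forward-primer start) + 1 = 108 − 45 + 1 = 64 bp.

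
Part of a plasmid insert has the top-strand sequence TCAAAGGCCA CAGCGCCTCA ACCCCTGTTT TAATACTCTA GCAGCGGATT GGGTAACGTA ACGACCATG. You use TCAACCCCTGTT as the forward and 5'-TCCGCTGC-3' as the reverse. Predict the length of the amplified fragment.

Forward primer TCAACCCCTGTT is found on the top strand at positions 18–29.
Taking the reverse complement of TCCGCTGC gives GCAGCGGA, found at positions 41–48 on the template; the primer anneals here to the top strand with its 3' end pointing upstream.
Amplicon spans positions 18–48: 31 bp.

31 bp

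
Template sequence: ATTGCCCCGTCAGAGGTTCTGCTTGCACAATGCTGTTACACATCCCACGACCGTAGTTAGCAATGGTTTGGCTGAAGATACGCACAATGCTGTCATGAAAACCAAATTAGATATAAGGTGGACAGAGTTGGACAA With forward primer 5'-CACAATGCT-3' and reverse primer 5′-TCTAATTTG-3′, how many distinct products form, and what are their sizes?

The forward primer CACAATGCT matches the top strand at positions 26–34, 83–91.
The reverse primer's reverse complement is CAAATTAGA, matching at positions 103–111.
Each forward site pairs with the reverse site to give a product ending at position 111: sizes 86, 29 bp.

Two products: 86 bp, 29 bp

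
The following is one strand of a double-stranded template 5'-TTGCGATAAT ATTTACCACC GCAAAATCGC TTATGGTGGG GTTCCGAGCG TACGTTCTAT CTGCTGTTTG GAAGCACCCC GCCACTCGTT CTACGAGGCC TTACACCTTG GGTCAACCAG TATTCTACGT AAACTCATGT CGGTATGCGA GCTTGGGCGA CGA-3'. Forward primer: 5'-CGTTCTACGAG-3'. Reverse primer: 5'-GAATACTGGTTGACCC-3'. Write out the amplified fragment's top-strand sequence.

5'-CGTTCTACGAGGCCTTACACCTTGGGTCAACCAGTATTC-3'

Forward primer CGTTCTACGAG is found on the top strand at positions 87–97.
The reverse primer's reverse complement is GGGTCAACCAGTATTC, which matches the template at positions 110–125.
The product is the template from position 87 through 125 (39 bp).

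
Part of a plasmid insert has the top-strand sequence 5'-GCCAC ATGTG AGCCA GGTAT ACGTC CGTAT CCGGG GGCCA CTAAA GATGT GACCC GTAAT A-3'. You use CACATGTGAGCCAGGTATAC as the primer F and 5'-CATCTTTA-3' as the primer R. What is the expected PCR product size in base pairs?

Scanning the template, CACATGTGAGCCAGGTATAC occurs at positions 3–22; this primer anneals to the bottom strand there with its 3' end pointing downstream.
Taking the reverse complement of CATCTTTA gives TAAAGATG, found at positions 42–49 on the template; the primer anneals here to the top strand with its 3' end pointing upstream.
Product length = (reverse-primer end) − (forward-primer start) + 1 = 49 − 3 + 1 = 47 bp.

47 bp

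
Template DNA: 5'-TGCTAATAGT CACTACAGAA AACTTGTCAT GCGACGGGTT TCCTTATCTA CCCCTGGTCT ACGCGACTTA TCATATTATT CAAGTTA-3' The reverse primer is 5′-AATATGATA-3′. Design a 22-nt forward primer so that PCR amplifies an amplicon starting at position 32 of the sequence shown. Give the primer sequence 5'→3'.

The reverse primer's reverse complement TATCATATT matches the template at positions 69–77; the product starts at position 32.
The forward primer is identical to the top strand over positions 32–53: CGACGGGTTTCCTTATCTACCC.

5'-CGACGGGTTTCCTTATCTACCC-3'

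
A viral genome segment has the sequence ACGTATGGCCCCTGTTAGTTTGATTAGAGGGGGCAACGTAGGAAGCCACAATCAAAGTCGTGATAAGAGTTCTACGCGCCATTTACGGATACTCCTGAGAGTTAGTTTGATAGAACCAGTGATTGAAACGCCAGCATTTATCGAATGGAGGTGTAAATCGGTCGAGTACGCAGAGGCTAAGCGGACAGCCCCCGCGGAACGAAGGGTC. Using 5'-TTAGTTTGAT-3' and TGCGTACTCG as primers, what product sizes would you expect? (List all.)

The forward primer TTAGTTTGAT matches the top strand at positions 15–24, 102–111.
The reverse primer's reverse complement is CGAGTACGCA, matching at positions 163–172.
Each forward site pairs with the reverse site to give a product ending at position 172: sizes 158, 71 bp.

158 bp, 71 bp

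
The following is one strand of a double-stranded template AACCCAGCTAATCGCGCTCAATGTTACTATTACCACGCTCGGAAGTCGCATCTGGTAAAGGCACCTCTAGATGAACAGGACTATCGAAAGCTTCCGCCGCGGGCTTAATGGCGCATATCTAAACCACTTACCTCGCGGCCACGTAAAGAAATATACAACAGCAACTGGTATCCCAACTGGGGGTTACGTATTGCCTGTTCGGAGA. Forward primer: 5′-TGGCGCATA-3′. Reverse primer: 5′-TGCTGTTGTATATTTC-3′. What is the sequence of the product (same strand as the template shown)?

Scanning the template, TGGCGCATA occurs at positions 109–117; this primer anneals to the bottom strand there with its 3' end pointing downstream.
Taking the reverse complement of TGCTGTTGTATATTTC gives GAAATATACAACAGCA, found at positions 148–163 on the template; the primer anneals here to the top strand with its 3' end pointing upstream.
The product is the template from position 109 through 163 (55 bp).

5'-TGGCGCATATCTAAACCACTTACCTCGCGGCCACGTAAAGAAATATACAACAGCA-3'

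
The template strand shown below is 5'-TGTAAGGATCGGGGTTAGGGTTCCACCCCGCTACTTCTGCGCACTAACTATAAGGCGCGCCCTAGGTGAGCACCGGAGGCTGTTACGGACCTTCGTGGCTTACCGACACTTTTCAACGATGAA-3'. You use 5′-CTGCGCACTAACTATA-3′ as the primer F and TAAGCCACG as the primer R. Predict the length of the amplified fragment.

Forward primer CTGCGCACTAACTATA is found on the top strand at positions 37–52.
Reverse complement of the reverse primer: CGTGGCTTA. This occurs on the top strand at positions 94–102.
The product runs from position 37 to position 102, so its length is 102 − 37 + 1 = 66 bp.

66 bp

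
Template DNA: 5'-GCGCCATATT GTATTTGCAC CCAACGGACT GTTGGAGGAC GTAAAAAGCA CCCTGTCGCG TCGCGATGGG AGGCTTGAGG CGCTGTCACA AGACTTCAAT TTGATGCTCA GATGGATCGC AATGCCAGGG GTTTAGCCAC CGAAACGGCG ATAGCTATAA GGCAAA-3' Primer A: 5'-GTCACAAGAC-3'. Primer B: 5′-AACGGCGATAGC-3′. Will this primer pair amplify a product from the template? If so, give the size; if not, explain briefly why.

No product — both primers anneal to the same strand and extend in the same direction.

Primer A (GTCACAAGAC) matches the top strand at positions 85–94 (3' end points downstream).
Primer B (AACGGCGATAGC) also matches the top strand directly, at positions 144–155 — its reverse complement GCTATCGCCGTT is not present.
Both primers anneal to the bottom strand with 3' ends pointing the same way, so neither can prime synthesis back toward the other.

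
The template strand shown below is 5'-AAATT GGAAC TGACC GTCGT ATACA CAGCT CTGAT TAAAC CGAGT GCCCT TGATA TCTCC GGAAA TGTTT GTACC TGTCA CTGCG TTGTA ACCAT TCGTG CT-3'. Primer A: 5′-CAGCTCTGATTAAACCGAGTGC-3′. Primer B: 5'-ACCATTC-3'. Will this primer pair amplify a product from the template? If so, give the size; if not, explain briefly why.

No product — both primers anneal to the same strand and extend in the same direction.

Primer A (CAGCTCTGATTAAACCGAGTGC) matches the top strand at positions 26–47 (3' end points downstream).
Primer B (ACCATTC) also matches the top strand directly, at positions 91–97 — its reverse complement GAATGGT is not present.
Both primers anneal to the bottom strand with 3' ends pointing the same way, so neither can prime synthesis back toward the other.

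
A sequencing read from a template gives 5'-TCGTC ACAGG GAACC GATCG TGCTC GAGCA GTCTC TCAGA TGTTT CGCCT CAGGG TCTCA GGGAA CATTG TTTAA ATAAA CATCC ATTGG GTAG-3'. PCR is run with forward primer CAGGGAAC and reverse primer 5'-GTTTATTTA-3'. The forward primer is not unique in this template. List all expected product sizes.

75 bp, 23 bp

The forward primer CAGGGAAC matches the top strand at positions 7–14, 59–66.
The reverse primer's reverse complement is TAAATAAAC, matching at positions 73–81.
Each forward site pairs with the reverse site to give a product ending at position 81: sizes 75, 23 bp.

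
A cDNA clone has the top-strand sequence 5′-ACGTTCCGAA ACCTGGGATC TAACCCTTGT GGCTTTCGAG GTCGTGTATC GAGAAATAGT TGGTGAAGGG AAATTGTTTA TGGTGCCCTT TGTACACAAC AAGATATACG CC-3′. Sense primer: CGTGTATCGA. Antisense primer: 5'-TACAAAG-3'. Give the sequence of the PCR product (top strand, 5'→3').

The forward primer matches the template at positions 43–52.
Taking the reverse complement of TACAAAG gives CTTTGTA, found at positions 88–94 on the template; the primer anneals here to the top strand with its 3' end pointing upstream.
The product is the template from position 43 through 94 (52 bp).

5'-CGTGTATCGAGAAATAGTTGGTGAAGGGAAATTGTTTATGGTGCCCTTTGTA-3'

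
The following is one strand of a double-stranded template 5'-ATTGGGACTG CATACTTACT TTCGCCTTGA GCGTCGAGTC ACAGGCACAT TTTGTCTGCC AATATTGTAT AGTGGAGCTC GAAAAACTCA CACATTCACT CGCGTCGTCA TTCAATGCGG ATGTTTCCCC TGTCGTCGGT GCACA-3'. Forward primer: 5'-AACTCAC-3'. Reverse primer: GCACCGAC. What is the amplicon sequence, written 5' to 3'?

5'-AACTCACACATTCACTCGCGTCGTCATTCAATGCGGATGTTTCCCCTGTCGTCGGTGC-3'

The forward primer matches the template at positions 85–91.
Reverse complement of the reverse primer: GTCGGTGC. This occurs on the top strand at positions 135–142.
The product is the template from position 85 through 142 (58 bp).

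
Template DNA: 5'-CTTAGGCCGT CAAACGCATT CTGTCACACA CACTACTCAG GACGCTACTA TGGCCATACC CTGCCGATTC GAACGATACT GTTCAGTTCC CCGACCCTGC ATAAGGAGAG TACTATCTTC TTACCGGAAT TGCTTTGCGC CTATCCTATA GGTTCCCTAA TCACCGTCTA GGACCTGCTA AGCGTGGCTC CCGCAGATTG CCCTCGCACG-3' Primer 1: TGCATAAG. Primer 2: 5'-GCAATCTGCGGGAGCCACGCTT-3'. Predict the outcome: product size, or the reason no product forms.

Yes — a 104 bp product.

Primer 1 (TGCATAAG) matches the top strand at positions 98–105; it acts as a forward primer.
Primer 2's reverse complement is AAGCGTGGCTCCCGCAGATTGC, matching the top strand at positions 180–201; it acts as a reverse primer.
The 3' ends face each other across positions 98–201, giving a 104 bp product.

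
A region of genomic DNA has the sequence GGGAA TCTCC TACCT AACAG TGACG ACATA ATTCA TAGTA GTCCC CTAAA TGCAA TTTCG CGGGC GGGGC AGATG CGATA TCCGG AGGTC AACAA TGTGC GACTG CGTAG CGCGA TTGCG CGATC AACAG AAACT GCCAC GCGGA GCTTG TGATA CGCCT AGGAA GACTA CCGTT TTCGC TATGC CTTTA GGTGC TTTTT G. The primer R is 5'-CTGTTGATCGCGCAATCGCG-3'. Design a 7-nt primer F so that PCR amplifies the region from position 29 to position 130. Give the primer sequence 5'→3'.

5'-TAATTCA-3'

The reverse primer's reverse complement CGCGATTGCGCGATCAACAG matches the template at positions 111–130; the product starts at position 29.
The forward primer is identical to the top strand over positions 29–35: TAATTCA.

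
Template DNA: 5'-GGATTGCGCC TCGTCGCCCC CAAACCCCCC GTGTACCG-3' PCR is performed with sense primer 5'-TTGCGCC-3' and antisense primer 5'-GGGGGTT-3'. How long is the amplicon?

26 bp

Scanning the template, TTGCGCC occurs at positions 4–10; this primer anneals to the bottom strand there with its 3' end pointing downstream.
The reverse primer's reverse complement is AACCCCC, which matches the template at positions 23–29.
Amplicon spans positions 4–29: 26 bp.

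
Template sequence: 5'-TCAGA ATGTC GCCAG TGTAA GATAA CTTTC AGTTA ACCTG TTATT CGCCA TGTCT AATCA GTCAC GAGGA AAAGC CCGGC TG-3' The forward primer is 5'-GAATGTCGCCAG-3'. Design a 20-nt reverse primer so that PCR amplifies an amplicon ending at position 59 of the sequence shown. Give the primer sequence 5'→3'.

5'-GATTAGACATGGCGAATAAC-3'

The forward primer binds at positions 4–15; the product's 3' end on the top strand is position 59.
The reverse primer anneals to the top strand over positions 40–59, i.e. to GTTATTCGCCATGTCTAATC.
Its sequence written 5'→3' is the reverse complement: GATTAGACATGGCGAATAAC.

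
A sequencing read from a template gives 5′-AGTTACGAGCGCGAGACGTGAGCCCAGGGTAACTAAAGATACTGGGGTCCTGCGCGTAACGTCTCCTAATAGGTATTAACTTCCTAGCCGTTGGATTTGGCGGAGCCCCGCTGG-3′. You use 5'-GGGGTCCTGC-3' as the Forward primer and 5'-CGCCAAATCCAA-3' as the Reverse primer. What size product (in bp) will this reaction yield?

Scanning the template, GGGGTCCTGC occurs at positions 44–53; this primer anneals to the bottom strand there with its 3' end pointing downstream.
Taking the reverse complement of CGCCAAATCCAA gives TTGGATTTGGCG, found at positions 91–102 on the template; the primer anneals here to the top strand with its 3' end pointing upstream.
The product runs from position 44 to position 102, so its length is 102 − 44 + 1 = 59 bp.

59 bp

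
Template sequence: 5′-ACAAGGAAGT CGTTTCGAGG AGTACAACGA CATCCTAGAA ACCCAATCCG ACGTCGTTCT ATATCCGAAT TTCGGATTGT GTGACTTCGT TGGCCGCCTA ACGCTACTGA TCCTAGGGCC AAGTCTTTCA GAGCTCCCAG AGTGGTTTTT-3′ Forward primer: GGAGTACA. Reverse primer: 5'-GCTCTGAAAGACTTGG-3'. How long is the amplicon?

Forward primer GGAGTACA is found on the top strand at positions 19–26.
Reverse complement of the reverse primer: CCAAGTCTTTCAGAGC. This occurs on the top strand at positions 119–134.
The product runs from position 19 to position 134, so its length is 134 − 19 + 1 = 116 bp.

116 bp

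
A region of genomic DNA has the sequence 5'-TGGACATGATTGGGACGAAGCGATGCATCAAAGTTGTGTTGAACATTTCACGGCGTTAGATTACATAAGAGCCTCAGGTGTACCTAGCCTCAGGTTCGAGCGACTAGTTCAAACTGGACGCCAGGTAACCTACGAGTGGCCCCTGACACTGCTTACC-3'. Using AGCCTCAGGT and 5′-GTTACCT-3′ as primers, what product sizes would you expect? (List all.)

The forward primer AGCCTCAGGT matches the top strand at positions 70–79, 86–95.
The reverse primer's reverse complement is AGGTAAC, matching at positions 123–129.
Each forward site pairs with the reverse site to give a product ending at position 129: sizes 60, 44 bp.

60 bp, 44 bp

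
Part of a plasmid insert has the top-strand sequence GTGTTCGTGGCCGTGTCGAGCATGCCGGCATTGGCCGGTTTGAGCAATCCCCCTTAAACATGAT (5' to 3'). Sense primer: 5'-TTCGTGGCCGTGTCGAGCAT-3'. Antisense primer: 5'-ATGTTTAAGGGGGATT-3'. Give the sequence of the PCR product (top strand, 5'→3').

5'-TTCGTGGCCGTGTCGAGCATGCCGGCATTGGCCGGTTTGAGCAATCCCCCTTAAACAT-3'

Forward primer TTCGTGGCCGTGTCGAGCAT is found on the top strand at positions 4–23.
Reverse complement of the reverse primer: AATCCCCCTTAAACAT. This occurs on the top strand at positions 46–61.
The product is the template from position 4 through 61 (58 bp).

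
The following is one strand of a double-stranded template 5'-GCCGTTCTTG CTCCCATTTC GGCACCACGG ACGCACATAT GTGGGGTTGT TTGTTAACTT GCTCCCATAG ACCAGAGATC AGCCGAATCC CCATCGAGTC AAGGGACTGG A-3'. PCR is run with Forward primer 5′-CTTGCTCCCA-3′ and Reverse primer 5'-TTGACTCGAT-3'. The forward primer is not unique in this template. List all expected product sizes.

96 bp, 45 bp

The forward primer CTTGCTCCCA matches the top strand at positions 7–16, 58–67.
The reverse primer's reverse complement is ATCGAGTCAA, matching at positions 93–102.
Each forward site pairs with the reverse site to give a product ending at position 102: sizes 96, 45 bp.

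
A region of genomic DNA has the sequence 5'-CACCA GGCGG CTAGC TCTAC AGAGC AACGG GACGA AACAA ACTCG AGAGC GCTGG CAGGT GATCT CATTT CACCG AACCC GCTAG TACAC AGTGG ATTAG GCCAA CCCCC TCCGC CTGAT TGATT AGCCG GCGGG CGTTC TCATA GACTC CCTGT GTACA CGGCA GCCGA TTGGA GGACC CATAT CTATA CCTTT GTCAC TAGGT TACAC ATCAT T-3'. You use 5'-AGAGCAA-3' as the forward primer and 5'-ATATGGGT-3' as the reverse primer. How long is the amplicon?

165 bp

The forward primer matches the template at positions 21–27.
The reverse primer's reverse complement is ACCCATAT, which matches the template at positions 178–185.
Product length = (reverse-primer end) − (forward-primer start) + 1 = 185 − 21 + 1 = 165 bp.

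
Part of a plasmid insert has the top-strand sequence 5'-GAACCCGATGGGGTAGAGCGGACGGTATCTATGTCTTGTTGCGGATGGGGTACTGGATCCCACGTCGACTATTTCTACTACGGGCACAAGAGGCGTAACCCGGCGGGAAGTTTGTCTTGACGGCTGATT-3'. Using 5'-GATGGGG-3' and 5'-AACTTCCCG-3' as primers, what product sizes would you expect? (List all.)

The forward primer GATGGGG matches the top strand at positions 7–13, 44–50.
The reverse primer's reverse complement is CGGGAAGTT, matching at positions 104–112.
Each forward site pairs with the reverse site to give a product ending at position 112: sizes 106, 69 bp.

106 bp, 69 bp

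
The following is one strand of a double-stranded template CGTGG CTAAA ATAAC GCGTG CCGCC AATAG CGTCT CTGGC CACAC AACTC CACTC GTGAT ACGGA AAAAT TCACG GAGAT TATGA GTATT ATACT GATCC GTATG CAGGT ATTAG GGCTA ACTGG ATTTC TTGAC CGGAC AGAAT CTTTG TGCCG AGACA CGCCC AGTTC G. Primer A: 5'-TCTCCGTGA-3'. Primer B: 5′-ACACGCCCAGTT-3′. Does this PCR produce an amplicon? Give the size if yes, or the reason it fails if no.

No product — the primers' 3' ends point away from each other.

Primer A (TCTCCGTGA) has reverse complement TCACGGAGA, which matches the top strand at positions 71–79; primer A anneals to the top strand there with its 3' end pointing upstream toward position 71.
Primer B (ACACGCCCAGTT) matches the top strand directly at positions 158–169; it anneals to the bottom strand with its 3' end pointing downstream toward position 169.
The 3' ends diverge (primer A extends toward position 1, primer B toward position 171), so the primers never converge on a shared product.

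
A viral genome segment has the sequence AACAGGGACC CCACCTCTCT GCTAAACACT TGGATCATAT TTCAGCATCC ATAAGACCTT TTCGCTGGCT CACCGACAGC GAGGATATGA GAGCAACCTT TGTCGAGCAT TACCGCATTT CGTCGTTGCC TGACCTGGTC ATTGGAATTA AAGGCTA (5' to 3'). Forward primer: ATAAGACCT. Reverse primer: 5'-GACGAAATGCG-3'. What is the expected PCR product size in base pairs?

74 bp

Scanning the template, ATAAGACCT occurs at positions 51–59; this primer anneals to the bottom strand there with its 3' end pointing downstream.
Taking the reverse complement of GACGAAATGCG gives CGCATTTCGTC, found at positions 114–124 on the template; the primer anneals here to the top strand with its 3' end pointing upstream.
The product runs from position 51 to position 124, so its length is 124 − 51 + 1 = 74 bp.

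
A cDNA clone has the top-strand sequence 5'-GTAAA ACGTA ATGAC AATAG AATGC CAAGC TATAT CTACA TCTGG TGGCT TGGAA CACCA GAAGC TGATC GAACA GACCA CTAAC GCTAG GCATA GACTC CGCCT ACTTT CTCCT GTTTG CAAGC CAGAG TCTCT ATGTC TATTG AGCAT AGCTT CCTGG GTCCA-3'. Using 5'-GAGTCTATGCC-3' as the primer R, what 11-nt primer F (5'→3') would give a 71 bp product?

5'-CTATATCTACA-3'

The reverse primer's reverse complement GGCATAGACTC matches the template at positions 90–100, so the product ends at position 100.
A 71 bp product then starts at position 100 − 71 + 1 = 30.
The forward primer is identical to the top strand there: CTATATCTACA.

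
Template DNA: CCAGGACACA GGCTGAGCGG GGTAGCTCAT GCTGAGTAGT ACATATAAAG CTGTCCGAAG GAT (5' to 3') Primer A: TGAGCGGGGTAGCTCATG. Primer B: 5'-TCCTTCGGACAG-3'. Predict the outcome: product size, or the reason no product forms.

Primer A (TGAGCGGGGTAGCTCATG) matches the top strand at positions 14–31; it acts as a forward primer.
Primer B's reverse complement is CTGTCCGAAGGA, matching the top strand at positions 51–62; it acts as a reverse primer.
The 3' ends face each other across positions 14–62, giving a 49 bp product.

Yes — a 49 bp product.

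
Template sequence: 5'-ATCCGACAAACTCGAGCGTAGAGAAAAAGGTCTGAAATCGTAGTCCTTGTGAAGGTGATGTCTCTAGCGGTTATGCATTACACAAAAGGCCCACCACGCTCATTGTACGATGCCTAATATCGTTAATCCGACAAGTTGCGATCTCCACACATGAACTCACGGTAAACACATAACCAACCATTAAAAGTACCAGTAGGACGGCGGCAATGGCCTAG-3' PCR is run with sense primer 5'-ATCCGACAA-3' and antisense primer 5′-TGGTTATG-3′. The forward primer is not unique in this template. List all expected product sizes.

176 bp, 51 bp

The forward primer ATCCGACAA matches the top strand at positions 1–9, 126–134.
The reverse primer's reverse complement is CATAACCA, matching at positions 169–176.
Each forward site pairs with the reverse site to give a product ending at position 176: sizes 176, 51 bp.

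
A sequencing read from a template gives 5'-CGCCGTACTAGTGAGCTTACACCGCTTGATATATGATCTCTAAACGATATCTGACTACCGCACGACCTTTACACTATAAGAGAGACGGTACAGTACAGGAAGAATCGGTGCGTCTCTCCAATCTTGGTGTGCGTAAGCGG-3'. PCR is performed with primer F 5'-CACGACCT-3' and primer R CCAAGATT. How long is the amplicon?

67 bp

Scanning the template, CACGACCT occurs at positions 61–68; this primer anneals to the bottom strand there with its 3' end pointing downstream.
The reverse primer's reverse complement is AATCTTGG, which matches the template at positions 120–127.
The product runs from position 61 to position 127, so its length is 127 − 61 + 1 = 67 bp.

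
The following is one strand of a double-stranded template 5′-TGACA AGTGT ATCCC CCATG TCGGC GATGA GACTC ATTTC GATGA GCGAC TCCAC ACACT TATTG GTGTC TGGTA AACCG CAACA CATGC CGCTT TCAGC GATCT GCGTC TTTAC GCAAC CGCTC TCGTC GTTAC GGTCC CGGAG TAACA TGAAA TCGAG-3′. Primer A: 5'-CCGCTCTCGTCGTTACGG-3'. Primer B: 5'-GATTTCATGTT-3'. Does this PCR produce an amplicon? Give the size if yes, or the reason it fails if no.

Primer A (CCGCTCTCGTCGTTACGG) matches the top strand at positions 120–137; it acts as a forward primer.
Primer B's reverse complement is AACATGAAATC, matching the top strand at positions 147–157; it acts as a reverse primer.
The 3' ends face each other across positions 120–157, giving a 38 bp product.

Yes — a 38 bp product.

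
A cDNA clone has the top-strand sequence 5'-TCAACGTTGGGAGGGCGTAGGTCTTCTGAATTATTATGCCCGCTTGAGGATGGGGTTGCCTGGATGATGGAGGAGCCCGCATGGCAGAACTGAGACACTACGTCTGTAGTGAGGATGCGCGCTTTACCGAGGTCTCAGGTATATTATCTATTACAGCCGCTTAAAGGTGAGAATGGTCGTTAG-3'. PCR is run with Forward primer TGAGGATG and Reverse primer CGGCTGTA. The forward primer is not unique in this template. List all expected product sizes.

The forward primer TGAGGATG matches the top strand at positions 45–52, 110–117.
The reverse primer's reverse complement is TACAGCCG, matching at positions 152–159.
Each forward site pairs with the reverse site to give a product ending at position 159: sizes 115, 50 bp.

115 bp, 50 bp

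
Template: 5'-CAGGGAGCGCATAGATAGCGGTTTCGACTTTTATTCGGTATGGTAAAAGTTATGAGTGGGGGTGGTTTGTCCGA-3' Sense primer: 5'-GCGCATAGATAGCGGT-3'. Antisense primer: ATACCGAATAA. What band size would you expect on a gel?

Forward primer GCGCATAGATAGCGGT is found on the top strand at positions 7–22.
The reverse primer's reverse complement is TTATTCGGTAT, which matches the template at positions 31–41.
Product length = (reverse-primer end) − (forward-primer start) + 1 = 41 − 7 + 1 = 35 bp.

35 bp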